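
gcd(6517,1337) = 7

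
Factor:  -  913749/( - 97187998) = 2^( - 1 )*3^1*43^( -1)*443^( - 1) * 541^1*563^1*2551^( - 1)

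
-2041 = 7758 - 9799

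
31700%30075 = 1625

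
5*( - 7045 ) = -35225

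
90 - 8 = 82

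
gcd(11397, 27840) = 87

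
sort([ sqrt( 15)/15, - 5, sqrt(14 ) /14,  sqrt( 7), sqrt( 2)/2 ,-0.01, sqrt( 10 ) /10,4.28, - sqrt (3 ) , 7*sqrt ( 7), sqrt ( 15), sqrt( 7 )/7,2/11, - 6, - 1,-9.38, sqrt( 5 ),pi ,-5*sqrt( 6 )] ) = [  -  5*sqrt( 6 ) ,-9.38, - 6, - 5, - sqrt( 3),-1,-0.01, 2/11,sqrt( 15)/15,sqrt (14)/14,sqrt( 10)/10,sqrt(7)/7, sqrt( 2 )/2, sqrt(5), sqrt( 7 ),pi,sqrt( 15 ) , 4.28,7*sqrt( 7 ) ]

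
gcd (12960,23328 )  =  2592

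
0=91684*0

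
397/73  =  397/73= 5.44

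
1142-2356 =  - 1214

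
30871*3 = 92613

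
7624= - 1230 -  - 8854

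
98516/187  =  526 + 14/17 = 526.82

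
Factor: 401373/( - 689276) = - 57339/98468 = - 2^(-2)  *  3^2*23^1*103^( - 1)*239^( - 1)*277^1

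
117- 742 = - 625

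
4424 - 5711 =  -1287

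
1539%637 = 265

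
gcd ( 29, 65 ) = 1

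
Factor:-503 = -503^1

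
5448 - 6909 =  - 1461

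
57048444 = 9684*5891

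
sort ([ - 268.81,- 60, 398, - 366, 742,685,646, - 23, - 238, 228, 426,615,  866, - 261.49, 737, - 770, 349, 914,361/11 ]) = [ -770, - 366, - 268.81, - 261.49, - 238, - 60, - 23,361/11, 228, 349, 398, 426, 615 , 646, 685, 737,742,866, 914 ] 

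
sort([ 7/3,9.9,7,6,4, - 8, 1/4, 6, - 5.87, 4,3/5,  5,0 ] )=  [ - 8, - 5.87,0 , 1/4, 3/5,7/3,4,4,5,6,6,7,9.9]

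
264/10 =26+2/5 = 26.40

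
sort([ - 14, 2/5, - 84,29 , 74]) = [ - 84, - 14,2/5,29,74] 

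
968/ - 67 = - 968/67=- 14.45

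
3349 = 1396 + 1953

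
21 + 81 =102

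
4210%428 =358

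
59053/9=6561 + 4/9 = 6561.44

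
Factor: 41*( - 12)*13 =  - 2^2* 3^1*13^1*41^1 =- 6396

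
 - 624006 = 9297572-9921578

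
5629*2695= 15170155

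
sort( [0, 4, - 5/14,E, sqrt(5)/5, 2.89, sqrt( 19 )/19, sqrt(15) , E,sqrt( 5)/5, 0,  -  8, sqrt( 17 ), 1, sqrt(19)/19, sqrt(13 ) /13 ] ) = [ - 8, - 5/14,0,0, sqrt(19 ) /19, sqrt( 19)/19,sqrt( 13) /13, sqrt ( 5) /5, sqrt(5) /5, 1,  E,E, 2.89 , sqrt(15), 4,sqrt(17) ] 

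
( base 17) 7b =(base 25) 55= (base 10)130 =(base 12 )aa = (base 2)10000010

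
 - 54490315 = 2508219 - 56998534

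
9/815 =9/815 =0.01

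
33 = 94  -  61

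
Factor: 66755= 5^1*13^2*79^1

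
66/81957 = 22/27319 = 0.00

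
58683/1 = 58683 =58683.00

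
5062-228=4834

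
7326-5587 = 1739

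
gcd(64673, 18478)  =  9239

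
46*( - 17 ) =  - 782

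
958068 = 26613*36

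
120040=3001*40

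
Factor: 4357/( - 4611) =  - 3^( - 1)*29^ ( - 1)*53^( - 1)*4357^1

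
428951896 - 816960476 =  - 388008580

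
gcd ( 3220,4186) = 322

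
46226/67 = 689 + 63/67 = 689.94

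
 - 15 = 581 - 596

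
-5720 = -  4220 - 1500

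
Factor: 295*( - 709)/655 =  - 41831/131 = - 59^1*  131^(  -  1 )*709^1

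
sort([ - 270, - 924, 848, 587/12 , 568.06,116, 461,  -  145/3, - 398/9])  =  [ - 924,  -  270, -145/3,- 398/9,  587/12,116, 461,568.06,  848] 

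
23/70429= 23/70429=   0.00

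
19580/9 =2175 + 5/9 = 2175.56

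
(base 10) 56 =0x38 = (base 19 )2I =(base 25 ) 26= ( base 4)320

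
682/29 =23 + 15/29= 23.52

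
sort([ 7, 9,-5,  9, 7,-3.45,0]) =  [ - 5,  -  3.45, 0, 7, 7, 9  ,  9]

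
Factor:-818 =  - 2^1*409^1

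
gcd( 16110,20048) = 358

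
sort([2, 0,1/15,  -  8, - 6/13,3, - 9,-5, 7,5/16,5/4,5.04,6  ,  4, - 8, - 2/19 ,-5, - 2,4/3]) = [ - 9, - 8,  -  8,  -  5, - 5, - 2, - 6/13, - 2/19,0,1/15,  5/16,5/4,4/3,  2,3,4 , 5.04,6,7]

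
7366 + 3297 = 10663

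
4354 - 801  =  3553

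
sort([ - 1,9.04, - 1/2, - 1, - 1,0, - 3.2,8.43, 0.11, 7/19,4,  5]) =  [-3.2, - 1, - 1, - 1, - 1/2, 0, 0.11, 7/19, 4,  5 , 8.43, 9.04]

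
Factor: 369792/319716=2^5 * 3^1*83^( - 1) = 96/83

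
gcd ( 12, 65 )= 1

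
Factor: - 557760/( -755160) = 664/899  =  2^3*29^( - 1 ) *31^(- 1)*83^1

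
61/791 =61/791 = 0.08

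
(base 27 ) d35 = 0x255B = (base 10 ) 9563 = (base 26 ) E3L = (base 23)I1I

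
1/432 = 1/432 = 0.00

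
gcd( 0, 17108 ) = 17108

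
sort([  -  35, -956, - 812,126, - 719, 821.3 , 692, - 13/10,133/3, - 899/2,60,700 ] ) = [ - 956, - 812, - 719, - 899/2, -35, - 13/10,133/3, 60, 126 , 692,700,821.3] 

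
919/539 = 919/539 = 1.71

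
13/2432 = 13/2432 = 0.01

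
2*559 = 1118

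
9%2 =1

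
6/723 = 2/241 = 0.01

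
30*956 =28680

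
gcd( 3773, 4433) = 11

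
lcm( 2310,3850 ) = 11550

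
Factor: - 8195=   -5^1 * 11^1 * 149^1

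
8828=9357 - 529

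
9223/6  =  1537 + 1/6  =  1537.17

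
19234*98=1884932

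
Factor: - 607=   -  607^1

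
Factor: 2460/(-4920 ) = - 1/2=- 2^(  -  1) 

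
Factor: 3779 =3779^1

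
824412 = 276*2987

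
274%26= 14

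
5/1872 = 5/1872 = 0.00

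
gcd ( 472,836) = 4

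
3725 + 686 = 4411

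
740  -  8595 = -7855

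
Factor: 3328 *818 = 2^9*13^1 * 409^1 = 2722304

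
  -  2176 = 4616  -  6792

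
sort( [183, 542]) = [ 183,  542] 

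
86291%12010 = 2221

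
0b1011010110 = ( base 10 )726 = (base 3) 222220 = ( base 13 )43B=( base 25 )141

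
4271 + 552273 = 556544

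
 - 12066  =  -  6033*2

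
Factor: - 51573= -3^1*17191^1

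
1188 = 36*33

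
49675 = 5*9935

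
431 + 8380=8811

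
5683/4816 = 5683/4816= 1.18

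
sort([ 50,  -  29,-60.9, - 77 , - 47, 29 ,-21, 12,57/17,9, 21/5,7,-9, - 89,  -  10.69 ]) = [ - 89,-77, - 60.9, - 47, - 29, - 21 , - 10.69, -9,57/17,21/5, 7,9, 12,  29,50 ] 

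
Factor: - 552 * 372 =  - 2^5* 3^2*23^1*31^1 =- 205344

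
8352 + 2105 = 10457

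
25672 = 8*3209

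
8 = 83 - 75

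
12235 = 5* 2447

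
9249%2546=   1611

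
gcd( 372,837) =93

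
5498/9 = 610 + 8/9 = 610.89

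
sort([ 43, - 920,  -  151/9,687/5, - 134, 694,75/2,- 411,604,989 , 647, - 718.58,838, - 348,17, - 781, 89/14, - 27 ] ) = [ - 920, - 781, - 718.58, - 411, - 348, - 134, - 27,-151/9, 89/14, 17 , 75/2,43,687/5, 604,  647,694,838,989 ] 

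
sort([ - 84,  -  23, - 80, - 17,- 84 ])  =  [ - 84, -84, - 80, - 23,-17 ] 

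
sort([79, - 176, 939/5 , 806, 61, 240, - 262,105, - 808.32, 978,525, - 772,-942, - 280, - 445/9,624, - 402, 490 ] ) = [ - 942, - 808.32 , - 772, - 402,-280 , - 262,-176, - 445/9 , 61, 79, 105,  939/5, 240,490, 525,624, 806, 978 ]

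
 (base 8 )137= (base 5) 340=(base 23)43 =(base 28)3B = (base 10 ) 95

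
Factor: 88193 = 7^1*43^1*293^1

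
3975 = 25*159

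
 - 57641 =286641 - 344282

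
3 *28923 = 86769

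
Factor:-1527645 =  - 3^1*5^1*7^1*14549^1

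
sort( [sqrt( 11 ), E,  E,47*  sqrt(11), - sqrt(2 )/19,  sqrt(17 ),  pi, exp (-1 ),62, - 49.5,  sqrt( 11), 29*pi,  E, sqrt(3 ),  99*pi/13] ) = [  -  49.5,-sqrt( 2 )/19, exp( - 1 ),sqrt( 3),  E,E, E,pi , sqrt(11 ),sqrt (11 ),sqrt( 17), 99 * pi/13,62,29*pi,47*sqrt( 11 )]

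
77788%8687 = 8292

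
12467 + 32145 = 44612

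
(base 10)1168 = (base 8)2220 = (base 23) 24I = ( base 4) 102100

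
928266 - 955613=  - 27347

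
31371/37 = 847 + 32/37 = 847.86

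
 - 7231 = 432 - 7663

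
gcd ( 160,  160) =160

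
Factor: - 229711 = - 229711^1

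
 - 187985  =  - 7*26855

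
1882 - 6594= - 4712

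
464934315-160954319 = 303979996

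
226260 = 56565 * 4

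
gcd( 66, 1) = 1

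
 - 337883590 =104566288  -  442449878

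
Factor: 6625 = 5^3 * 53^1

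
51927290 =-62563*( - 830)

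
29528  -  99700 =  - 70172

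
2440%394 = 76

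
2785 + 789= 3574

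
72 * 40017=2881224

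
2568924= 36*71359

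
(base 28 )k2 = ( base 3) 202211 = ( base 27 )km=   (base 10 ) 562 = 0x232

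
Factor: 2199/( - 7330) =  - 3/10 = -2^( - 1) *3^1 * 5^ ( - 1)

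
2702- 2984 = -282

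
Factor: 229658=2^1*11^2 * 13^1*73^1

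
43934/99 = 3994/9=443.78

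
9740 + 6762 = 16502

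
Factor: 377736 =2^3*3^1*15739^1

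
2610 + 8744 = 11354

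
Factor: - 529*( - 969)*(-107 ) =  - 54848307 = -3^1*17^1*19^1*23^2*107^1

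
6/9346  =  3/4673 = 0.00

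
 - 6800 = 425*( - 16 )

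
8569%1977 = 661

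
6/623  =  6/623 = 0.01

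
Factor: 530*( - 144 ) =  - 2^5*3^2*5^1 *53^1 =-  76320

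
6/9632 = 3/4816=0.00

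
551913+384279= 936192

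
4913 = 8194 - 3281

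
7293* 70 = 510510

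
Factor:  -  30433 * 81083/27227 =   -  2467598939/27227 = -13^1*19^ (  -  1) * 1433^ ( - 1) *2341^1*81083^1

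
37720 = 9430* 4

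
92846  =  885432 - 792586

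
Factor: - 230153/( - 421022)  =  2^( - 1)*7^2*11^1*17^(- 1 )*29^( - 1 )=539/986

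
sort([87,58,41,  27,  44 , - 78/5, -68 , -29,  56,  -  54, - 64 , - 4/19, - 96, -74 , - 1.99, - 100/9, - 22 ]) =[ - 96 ,-74,  -  68,- 64, - 54, - 29, - 22, - 78/5, - 100/9,-1.99,-4/19, 27,41, 44,56,58 , 87 ]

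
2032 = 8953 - 6921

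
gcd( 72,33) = 3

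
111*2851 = 316461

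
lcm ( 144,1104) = 3312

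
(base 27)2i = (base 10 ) 72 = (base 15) 4c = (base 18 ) 40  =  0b1001000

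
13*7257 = 94341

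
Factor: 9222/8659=2^1*3^1*7^(-1)*29^1 * 53^1 *1237^( - 1)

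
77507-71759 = 5748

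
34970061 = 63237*553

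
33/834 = 11/278 = 0.04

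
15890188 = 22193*716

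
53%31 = 22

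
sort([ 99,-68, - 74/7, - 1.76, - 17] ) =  [ - 68,-17,-74/7, - 1.76, 99] 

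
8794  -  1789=7005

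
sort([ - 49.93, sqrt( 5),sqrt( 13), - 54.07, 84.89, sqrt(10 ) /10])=[-54.07,- 49.93, sqrt(10)/10,sqrt( 5 ), sqrt(13 ), 84.89 ]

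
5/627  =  5/627 = 0.01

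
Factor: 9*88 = 792 = 2^3 * 3^2 * 11^1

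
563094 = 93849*6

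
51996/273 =2476/13 = 190.46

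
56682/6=9447 = 9447.00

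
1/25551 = 1/25551=0.00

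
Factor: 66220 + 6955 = 5^2*2927^1 = 73175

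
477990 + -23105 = 454885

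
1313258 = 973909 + 339349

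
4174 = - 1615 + 5789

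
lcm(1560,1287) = 51480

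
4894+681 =5575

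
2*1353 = 2706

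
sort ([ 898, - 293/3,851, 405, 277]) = [ - 293/3,  277, 405, 851, 898]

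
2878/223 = 2878/223 =12.91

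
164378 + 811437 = 975815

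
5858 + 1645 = 7503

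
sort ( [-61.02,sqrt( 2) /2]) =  [-61.02, sqrt( 2 ) /2]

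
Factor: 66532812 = 2^2*3^1*5544401^1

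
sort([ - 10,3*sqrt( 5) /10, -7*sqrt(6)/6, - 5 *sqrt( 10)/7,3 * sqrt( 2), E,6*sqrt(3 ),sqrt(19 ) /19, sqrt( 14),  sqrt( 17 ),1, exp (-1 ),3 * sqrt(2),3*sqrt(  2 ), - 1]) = [ - 10,- 7*sqrt (6)/6 ,  -  5*sqrt(10) /7, - 1,sqrt ( 19)/19, exp( - 1 ),3 * sqrt (5)/10, 1, E,sqrt(14 ),sqrt(17),3*sqrt(2),3*sqrt(2),  3  *  sqrt( 2), 6*sqrt(3 ) ] 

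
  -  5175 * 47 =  - 243225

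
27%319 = 27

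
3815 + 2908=6723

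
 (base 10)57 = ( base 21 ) 2F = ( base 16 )39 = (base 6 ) 133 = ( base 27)23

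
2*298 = 596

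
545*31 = 16895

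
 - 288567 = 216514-505081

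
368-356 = 12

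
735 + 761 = 1496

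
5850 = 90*65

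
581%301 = 280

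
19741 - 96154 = - 76413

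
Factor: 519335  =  5^1*103867^1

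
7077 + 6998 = 14075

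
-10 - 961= - 971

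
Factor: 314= 2^1*157^1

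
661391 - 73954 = 587437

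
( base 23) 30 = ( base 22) 33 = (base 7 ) 126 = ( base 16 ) 45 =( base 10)69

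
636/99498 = 106/16583 = 0.01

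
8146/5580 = 1 + 1283/2790=1.46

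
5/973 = 5/973 = 0.01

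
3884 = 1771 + 2113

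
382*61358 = 23438756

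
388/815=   388/815  =  0.48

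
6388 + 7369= 13757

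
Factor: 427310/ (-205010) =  - 83^( - 1)*173^1 = - 173/83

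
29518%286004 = 29518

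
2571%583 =239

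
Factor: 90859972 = 2^2 * 7^1*431^1*7529^1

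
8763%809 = 673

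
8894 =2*4447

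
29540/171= 29540/171 = 172.75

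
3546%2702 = 844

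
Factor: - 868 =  - 2^2 * 7^1*31^1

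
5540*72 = 398880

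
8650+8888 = 17538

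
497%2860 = 497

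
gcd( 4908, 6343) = 1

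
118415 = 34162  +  84253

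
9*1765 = 15885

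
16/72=2/9 = 0.22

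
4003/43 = 4003/43 = 93.09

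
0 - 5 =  - 5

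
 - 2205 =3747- 5952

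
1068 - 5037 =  - 3969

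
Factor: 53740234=2^1 * 1381^1*19457^1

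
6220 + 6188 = 12408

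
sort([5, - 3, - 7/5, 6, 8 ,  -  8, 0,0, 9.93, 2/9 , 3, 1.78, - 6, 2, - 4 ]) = [ - 8, - 6, - 4, - 3 , - 7/5,0, 0,2/9,  1.78, 2, 3,5, 6, 8,9.93 ] 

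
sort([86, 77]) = [77,86]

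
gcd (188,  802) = 2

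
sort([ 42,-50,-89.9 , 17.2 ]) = [ - 89.9,-50, 17.2, 42 ] 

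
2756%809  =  329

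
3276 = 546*6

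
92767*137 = 12709079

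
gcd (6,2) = 2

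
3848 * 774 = 2978352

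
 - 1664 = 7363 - 9027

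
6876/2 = 3438 = 3438.00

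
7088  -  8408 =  - 1320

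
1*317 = 317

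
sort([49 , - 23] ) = [ - 23, 49] 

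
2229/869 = 2229/869 = 2.57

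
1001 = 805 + 196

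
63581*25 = 1589525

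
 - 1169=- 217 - 952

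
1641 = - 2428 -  -4069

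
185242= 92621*2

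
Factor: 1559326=2^1  *779663^1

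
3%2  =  1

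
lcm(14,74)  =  518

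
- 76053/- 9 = 25351/3= 8450.33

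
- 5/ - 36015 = 1/7203 = 0.00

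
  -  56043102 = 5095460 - 61138562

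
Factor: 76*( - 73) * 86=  - 477128 = - 2^3*19^1*43^1*73^1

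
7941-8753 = -812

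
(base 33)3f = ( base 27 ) 46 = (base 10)114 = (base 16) 72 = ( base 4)1302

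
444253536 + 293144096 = 737397632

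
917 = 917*1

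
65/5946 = 65/5946=0.01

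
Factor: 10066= 2^1 *7^1*719^1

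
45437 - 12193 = 33244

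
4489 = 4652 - 163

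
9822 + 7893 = 17715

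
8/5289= 8/5289= 0.00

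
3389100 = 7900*429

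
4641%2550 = 2091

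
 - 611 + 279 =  - 332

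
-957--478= - 479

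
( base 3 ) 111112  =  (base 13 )221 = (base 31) BO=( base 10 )365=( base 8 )555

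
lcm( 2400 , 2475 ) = 79200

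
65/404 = 65/404=0.16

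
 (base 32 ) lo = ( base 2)1010111000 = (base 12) 4A0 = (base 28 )oo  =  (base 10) 696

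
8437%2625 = 562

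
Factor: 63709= 63709^1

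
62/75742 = 31/37871 = 0.00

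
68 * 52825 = 3592100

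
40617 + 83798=124415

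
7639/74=103 + 17/74 = 103.23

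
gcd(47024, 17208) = 8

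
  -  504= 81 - 585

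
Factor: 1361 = 1361^1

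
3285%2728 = 557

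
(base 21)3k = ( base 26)35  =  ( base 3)10002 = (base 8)123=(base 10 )83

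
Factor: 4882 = 2^1*2441^1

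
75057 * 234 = 17563338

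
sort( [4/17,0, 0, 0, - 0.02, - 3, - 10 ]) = [ - 10, - 3,  -  0.02,0,0, 0,4/17 ]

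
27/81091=27/81091 = 0.00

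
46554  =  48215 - 1661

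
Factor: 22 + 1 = 23 = 23^1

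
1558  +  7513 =9071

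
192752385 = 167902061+24850324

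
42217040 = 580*72788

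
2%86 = 2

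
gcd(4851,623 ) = 7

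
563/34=563/34 = 16.56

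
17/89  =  17/89 = 0.19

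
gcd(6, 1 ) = 1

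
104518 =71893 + 32625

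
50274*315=15836310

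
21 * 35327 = 741867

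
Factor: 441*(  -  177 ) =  - 3^3*7^2*59^1 = - 78057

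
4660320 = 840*5548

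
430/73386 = 215/36693  =  0.01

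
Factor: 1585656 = 2^3*3^4 * 2447^1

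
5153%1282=25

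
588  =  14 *42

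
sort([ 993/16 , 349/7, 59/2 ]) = [59/2,349/7,993/16]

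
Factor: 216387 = 3^2 * 24043^1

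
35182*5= 175910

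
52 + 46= 98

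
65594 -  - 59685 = 125279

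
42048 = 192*219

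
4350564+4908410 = 9258974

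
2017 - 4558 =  - 2541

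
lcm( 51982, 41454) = 3274866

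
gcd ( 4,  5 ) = 1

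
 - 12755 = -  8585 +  - 4170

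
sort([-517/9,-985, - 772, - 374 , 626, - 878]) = [- 985 ,-878, - 772, - 374, - 517/9,626] 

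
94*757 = 71158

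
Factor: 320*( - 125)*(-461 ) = 2^6 * 5^4*461^1 = 18440000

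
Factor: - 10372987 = -37^1*280351^1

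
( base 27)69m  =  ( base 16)121f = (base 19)cg3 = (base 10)4639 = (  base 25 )7AE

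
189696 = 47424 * 4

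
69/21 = 23/7 = 3.29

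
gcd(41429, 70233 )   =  1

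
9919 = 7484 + 2435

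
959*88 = 84392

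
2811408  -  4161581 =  - 1350173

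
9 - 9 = 0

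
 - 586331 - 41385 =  - 627716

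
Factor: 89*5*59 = 26255 = 5^1*59^1*89^1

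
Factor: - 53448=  - 2^3* 3^1 * 17^1*131^1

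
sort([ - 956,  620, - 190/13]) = [-956 ,  -  190/13, 620 ]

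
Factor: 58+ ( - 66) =  -  2^3 = - 8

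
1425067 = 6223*229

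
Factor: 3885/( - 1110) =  - 2^( - 1)*7^1 = -  7/2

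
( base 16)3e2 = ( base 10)994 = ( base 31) 112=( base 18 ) 314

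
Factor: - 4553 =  - 29^1*157^1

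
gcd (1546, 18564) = 2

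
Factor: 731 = 17^1*43^1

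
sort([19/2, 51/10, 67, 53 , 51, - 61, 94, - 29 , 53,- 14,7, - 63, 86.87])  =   [ - 63,-61, - 29,-14,  51/10,7,19/2,  51 , 53, 53, 67, 86.87,94] 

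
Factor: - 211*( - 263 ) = 55493 = 211^1 *263^1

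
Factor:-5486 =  - 2^1*13^1*211^1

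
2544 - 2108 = 436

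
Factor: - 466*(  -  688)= 2^5*43^1*233^1 = 320608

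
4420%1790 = 840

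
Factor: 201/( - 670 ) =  - 3/10 = - 2^(  -  1)*3^1 * 5^(- 1 )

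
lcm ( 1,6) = 6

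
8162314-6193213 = 1969101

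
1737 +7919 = 9656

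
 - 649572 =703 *( - 924 )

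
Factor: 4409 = 4409^1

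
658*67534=44437372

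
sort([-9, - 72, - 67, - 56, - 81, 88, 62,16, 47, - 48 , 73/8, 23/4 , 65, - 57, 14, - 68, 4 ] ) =[ - 81,- 72, - 68,  -  67, - 57, - 56, - 48, - 9,  4, 23/4, 73/8,14, 16,47, 62, 65, 88 ] 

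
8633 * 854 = 7372582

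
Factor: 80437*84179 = 6771106223 = 7^1*11491^1*84179^1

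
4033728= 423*9536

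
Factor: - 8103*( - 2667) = 3^2* 7^1 * 37^1*73^1*127^1  =  21610701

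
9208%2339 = 2191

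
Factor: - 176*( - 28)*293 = 2^6*7^1*11^1 * 293^1 = 1443904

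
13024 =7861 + 5163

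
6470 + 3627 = 10097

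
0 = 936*0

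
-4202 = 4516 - 8718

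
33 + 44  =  77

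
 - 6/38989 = - 1 +38983/38989 = - 0.00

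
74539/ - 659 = -74539/659 = - 113.11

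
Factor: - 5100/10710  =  -10/21 =- 2^1*3^( - 1)*5^1*7^( -1)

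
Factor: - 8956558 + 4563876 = - 4392682 = - 2^1*7^1*313763^1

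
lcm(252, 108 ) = 756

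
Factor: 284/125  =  2^2*5^(-3)*71^1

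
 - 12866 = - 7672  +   - 5194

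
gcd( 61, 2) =1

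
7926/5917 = 7926/5917 = 1.34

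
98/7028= 7/502=   0.01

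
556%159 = 79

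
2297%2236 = 61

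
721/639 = 1 + 82/639 = 1.13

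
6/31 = 6/31 = 0.19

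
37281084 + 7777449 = 45058533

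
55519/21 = 2643 + 16/21 = 2643.76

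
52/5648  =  13/1412 = 0.01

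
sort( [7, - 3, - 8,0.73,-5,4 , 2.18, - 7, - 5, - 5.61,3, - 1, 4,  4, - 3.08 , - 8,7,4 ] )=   [ - 8, - 8 , - 7, - 5.61, - 5, - 5, - 3.08, - 3, - 1,0.73,2.18,3,4 , 4,  4,4,7,7]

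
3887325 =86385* 45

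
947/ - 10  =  -947/10 = -94.70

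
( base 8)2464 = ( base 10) 1332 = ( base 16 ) 534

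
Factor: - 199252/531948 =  - 109/291  =  -  3^( - 1 ) * 97^( - 1 )*109^1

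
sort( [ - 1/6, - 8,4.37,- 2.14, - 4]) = [-8, - 4, - 2.14, - 1/6,4.37]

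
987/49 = 20+ 1/7 = 20.14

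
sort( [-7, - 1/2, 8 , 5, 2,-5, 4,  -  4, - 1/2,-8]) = [ - 8, -7, - 5 , - 4,  -  1/2, - 1/2, 2, 4,  5, 8]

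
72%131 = 72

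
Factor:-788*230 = -2^3*5^1 *23^1*197^1 = - 181240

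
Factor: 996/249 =4 = 2^2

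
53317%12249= 4321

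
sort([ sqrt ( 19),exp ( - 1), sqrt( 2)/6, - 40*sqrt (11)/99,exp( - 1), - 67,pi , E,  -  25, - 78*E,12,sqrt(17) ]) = [ -78*E, - 67, - 25, - 40*sqrt( 11)/99,sqrt( 2) /6 , exp(-1) , exp (-1), E,pi,sqrt( 17), sqrt(19 ),12] 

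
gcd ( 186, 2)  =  2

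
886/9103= 886/9103 = 0.10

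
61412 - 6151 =55261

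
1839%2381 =1839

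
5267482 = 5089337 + 178145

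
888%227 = 207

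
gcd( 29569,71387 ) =1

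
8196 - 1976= 6220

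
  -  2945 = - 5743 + 2798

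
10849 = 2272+8577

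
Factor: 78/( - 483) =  - 2^1*7^(- 1 )*13^1*23^(  -  1) =-26/161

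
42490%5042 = 2154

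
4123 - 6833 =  - 2710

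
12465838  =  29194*427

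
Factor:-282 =-2^1*3^1*47^1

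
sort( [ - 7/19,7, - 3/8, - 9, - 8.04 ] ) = [-9, - 8.04, - 3/8, - 7/19,7] 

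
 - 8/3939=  - 1+3931/3939 = - 0.00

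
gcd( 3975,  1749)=159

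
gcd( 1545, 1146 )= 3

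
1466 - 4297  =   - 2831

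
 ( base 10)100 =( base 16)64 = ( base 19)55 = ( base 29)3d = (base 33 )31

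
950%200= 150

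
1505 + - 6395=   -  4890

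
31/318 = 31/318 = 0.10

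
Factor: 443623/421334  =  2^( - 1 )*293^( - 1)*617^1 = 617/586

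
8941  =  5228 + 3713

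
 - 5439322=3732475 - 9171797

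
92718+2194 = 94912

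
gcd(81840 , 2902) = 2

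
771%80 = 51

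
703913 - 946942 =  - 243029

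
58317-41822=16495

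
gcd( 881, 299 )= 1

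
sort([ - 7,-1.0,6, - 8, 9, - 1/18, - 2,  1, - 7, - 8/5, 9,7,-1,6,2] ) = [ - 8, - 7, - 7,- 2, - 8/5, - 1.0,-1, - 1/18,1, 2, 6,6,7,9  ,  9]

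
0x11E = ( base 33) 8M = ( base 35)86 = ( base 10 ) 286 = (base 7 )556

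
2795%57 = 2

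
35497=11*3227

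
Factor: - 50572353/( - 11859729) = 7^(- 1 )*13^1*103^( - 1)*5483^( - 1 )*1296727^1 = 16857451/3953243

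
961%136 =9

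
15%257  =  15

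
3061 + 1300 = 4361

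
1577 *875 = 1379875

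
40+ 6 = 46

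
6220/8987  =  6220/8987 = 0.69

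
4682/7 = 668  +  6/7 = 668.86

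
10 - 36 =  - 26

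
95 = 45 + 50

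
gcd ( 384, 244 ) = 4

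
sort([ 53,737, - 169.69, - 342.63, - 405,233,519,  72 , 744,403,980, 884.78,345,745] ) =[ - 405, - 342.63,-169.69,53, 72 , 233, 345,403,519,737, 744, 745,884.78,980]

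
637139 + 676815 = 1313954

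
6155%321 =56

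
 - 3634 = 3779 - 7413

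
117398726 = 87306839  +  30091887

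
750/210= 3+4/7  =  3.57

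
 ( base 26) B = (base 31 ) b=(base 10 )11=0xB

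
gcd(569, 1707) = 569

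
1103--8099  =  9202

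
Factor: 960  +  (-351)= 609 = 3^1 * 7^1*29^1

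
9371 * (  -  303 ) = -2839413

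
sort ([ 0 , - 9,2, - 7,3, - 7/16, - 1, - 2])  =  [-9, - 7, - 2  , - 1, - 7/16,0, 2,3]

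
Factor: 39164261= 39164261^1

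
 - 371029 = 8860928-9231957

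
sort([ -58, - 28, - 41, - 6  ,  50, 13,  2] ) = [ - 58, - 41,- 28, - 6,2,13,  50]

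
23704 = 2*11852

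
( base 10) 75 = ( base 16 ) 4b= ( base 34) 27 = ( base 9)83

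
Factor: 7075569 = 3^1*769^1*3067^1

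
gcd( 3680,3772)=92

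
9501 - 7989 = 1512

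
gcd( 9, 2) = 1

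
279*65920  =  18391680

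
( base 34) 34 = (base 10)106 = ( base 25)46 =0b1101010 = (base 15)71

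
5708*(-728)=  - 4155424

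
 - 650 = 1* ( - 650 ) 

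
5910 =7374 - 1464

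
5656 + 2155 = 7811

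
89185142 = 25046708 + 64138434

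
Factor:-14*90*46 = -57960 = - 2^3*3^2*5^1*7^1 * 23^1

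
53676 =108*497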